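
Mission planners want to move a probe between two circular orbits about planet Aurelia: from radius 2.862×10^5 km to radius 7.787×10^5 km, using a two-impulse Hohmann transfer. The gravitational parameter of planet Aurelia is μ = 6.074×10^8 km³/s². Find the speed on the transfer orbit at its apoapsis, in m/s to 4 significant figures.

v = 20480 m/s

Transfer-ellipse semi-major axis a_t = (r₁ + r₂)/2 = (2.862×10^5 + 7.787×10^5)/2 = 5.3245×10^5 km.
The apoapsis of the transfer ellipse is at r = 7.787×10^5 km.
Vis-viva: v = √[μ(2/r − 1/a_t)] = √[6.074×10^8 × (2/7.787×10^5 − 1/5.3245×10^5)] = 20.48 km/s.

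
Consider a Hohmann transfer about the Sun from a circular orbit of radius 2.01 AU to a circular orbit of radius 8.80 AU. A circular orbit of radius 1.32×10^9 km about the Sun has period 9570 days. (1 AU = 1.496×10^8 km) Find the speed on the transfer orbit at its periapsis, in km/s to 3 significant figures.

From Kepler's third law T² = 4π²r³/μ at r = 1.32×10^9 km, T = 9570 days = 9570 × 86400 s = 8.26848×10^8 s: μ = 4π²r³/T² = 1.32810×10^11 km³/s².
In km: r₁ = 2.01 × 1.496×10^8 = 3.00696×10^8 km; r₂ = 8.80 × 1.496×10^8 = 1.31648×10^9 km.
Transfer-ellipse semi-major axis a_t = (r₁ + r₂)/2 = (3.00696×10^8 + 1.31648×10^9)/2 = 8.08588×10^8 km.
The periapsis of the transfer ellipse is at r = 3.00696×10^8 km.
Vis-viva: v = √[μ(2/r − 1/a_t)] = √[1.32810×10^11 × (2/3.00696×10^8 − 1/8.08588×10^8)] = 26.82 km/s.

v = 26.8 km/s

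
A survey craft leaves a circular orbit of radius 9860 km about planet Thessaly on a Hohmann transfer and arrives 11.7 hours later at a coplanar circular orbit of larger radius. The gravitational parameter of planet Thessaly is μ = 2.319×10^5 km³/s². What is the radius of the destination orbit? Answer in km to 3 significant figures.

Transfer time t = 11.7 hours = 42120 s, and t = π√(a_t³/μ).
So a_t = (μ t²/π²)^(1/3) = (2.319×10^5 × (42120)² / π²)^(1/3) = 34673 km.
Since a_t = (r₁ + r₂)/2, r₂ = 2a_t − r₁ = 2×34673 − 9860 = 59486 km.

r₂ = 59500 km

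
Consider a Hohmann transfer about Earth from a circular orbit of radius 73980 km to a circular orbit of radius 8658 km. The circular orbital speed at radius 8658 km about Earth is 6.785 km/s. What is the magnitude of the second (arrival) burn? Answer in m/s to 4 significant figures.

Δv₂ = 2294 m/s

From the circular-orbit relation v² = μ/r at r = 8658 km: μ = v²r = (6.785)² × 8658 = 3.98582×10^5 km³/s².
The Hohmann ellipse has a_t = (r₁ + r₂)/2 = 41319 km.
On the circular orbit at r = 8658 km, v_c = √(μ/r) = 6.785 km/s.
Vis-viva on the transfer ellipse at r = 8658 km gives v_t = √[μ(2/r − 1/a_t)] = 9.079 km/s.
Δv₂ = |v_t − v_c| = |9.079 − 6.785| = 2.294 km/s.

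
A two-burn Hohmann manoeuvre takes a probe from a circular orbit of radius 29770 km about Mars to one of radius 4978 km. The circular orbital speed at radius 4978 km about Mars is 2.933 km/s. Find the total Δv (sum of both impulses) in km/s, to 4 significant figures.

From the circular-orbit relation v² = μ/r at r = 4978 km: μ = v²r = (2.933)² × 4978 = 42823.2 km³/s².
Transfer-ellipse semi-major axis a_t = (r₁ + r₂)/2 = (29770 + 4978)/2 = 17374 km.
Circular speed at r₁: v₁ = √(μ/r₁) = √(42823.2/29770) = 1.1994 km/s.
Transfer-orbit speed at r₁ (v² = μ(2/r − 1/a)): v_a = √[μ(2/r₁ − 1/a_t)] = 0.64199 km/s.
First burn Δv₁ = |v_a − v₁| = 0.5574 km/s.
Circular speed at r₂: v₂ = √(μ/r₂) = 2.9330 km/s.
Transfer-orbit speed at r₂: v_p = √[μ(2/r₂ − 1/a_t)] = 3.8393 km/s.
Second burn Δv₂ = |v₂ − v_p| = 0.9063 km/s.
Total Δv = Δv₁ + Δv₂ = 1.464 km/s.

Δv = 1.464 km/s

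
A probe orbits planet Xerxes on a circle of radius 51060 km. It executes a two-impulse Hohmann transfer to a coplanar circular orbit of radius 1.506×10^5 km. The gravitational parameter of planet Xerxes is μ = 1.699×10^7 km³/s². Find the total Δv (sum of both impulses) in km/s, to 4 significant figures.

Transfer-ellipse semi-major axis a_t = (r₁ + r₂)/2 = (51060 + 1.506×10^5)/2 = 1.0083×10^5 km.
At r₁ the circular-orbit speed is v₁ = √(μ/r₁) = 18.241 km/s.
Transfer-orbit speed at r₁ (v² = μ(2/r − 1/a)): v_p = √[μ(2/r₁ − 1/a_t)] = 22.293 km/s.
First burn Δv₁ = |v_p − v₁| = 4.052 km/s.
At r₂, v₂ = √(μ/r₂) = 10.621 km/s.
Transfer-orbit speed at r₂: v_a = √[μ(2/r₂ − 1/a_t)] = 7.5584 km/s.
Second burn Δv₂ = |v₂ − v_a| = 3.063 km/s.
Total Δv = Δv₁ + Δv₂ = 7.115 km/s.

Δv = 7.115 km/s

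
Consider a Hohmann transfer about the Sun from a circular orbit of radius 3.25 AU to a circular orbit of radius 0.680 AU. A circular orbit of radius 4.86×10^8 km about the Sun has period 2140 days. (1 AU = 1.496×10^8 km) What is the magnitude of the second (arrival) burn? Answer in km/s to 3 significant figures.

Δv₂ = 10.3 km/s

From Kepler's third law T² = 4π²r³/μ at r = 4.86×10^8 km, T = 2140 days = 2140 × 86400 s = 1.84896×10^8 s: μ = 4π²r³/T² = 1.32560×10^11 km³/s².
In km: r₁ = 3.25 × 1.496×10^8 = 4.862×10^8 km; r₂ = 0.680 × 1.496×10^8 = 1.01728×10^8 km.
Transfer-ellipse semi-major axis a_t = (r₁ + r₂)/2 = (4.862×10^8 + 1.01728×10^8)/2 = 2.93964×10^8 km.
Circular speed at r = 1.01728×10^8 km: v_c = √(μ/r) = 36.098 km/s.
Vis-viva on the transfer ellipse at r = 1.01728×10^8 km gives v_t = √[μ(2/r − 1/a_t)] = 46.424 km/s.
Δv₂ = |v_t − v_c| = |46.424 − 36.098| = 10.33 km/s.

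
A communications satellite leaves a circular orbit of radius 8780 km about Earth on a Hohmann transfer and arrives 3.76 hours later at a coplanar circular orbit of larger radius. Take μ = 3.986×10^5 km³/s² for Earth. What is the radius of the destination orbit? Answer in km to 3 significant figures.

r₂ = 30200 km

Transfer time t = 3.76 hours = 13536 s, and t = π√(a_t³/μ).
So a_t = (μ t²/π²)^(1/3) = (3.986×10^5 × (13536)² / π²)^(1/3) = 19487 km.
Since a_t = (r₁ + r₂)/2, r₂ = 2a_t − r₁ = 2×19487 − 8780 = 30194 km.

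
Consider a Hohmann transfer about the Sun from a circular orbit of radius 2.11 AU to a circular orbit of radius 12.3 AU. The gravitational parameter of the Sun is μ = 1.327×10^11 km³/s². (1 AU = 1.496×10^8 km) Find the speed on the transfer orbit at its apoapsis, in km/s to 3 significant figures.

v = 4.60 km/s

In km: r₁ = 2.11 × 1.496×10^8 = 3.15656×10^8 km; r₂ = 12.3 × 1.496×10^8 = 1.84008×10^9 km.
Transfer-ellipse semi-major axis a_t = (r₁ + r₂)/2 = (3.15656×10^8 + 1.84008×10^9)/2 = 1.077868×10^9 km.
The apoapsis of the transfer ellipse is at r = 1.84008×10^9 km.
Vis-viva: v = √[μ(2/r − 1/a_t)] = √[1.327×10^11 × (2/1.84008×10^9 − 1/1.077868×10^9)] = 4.596 km/s.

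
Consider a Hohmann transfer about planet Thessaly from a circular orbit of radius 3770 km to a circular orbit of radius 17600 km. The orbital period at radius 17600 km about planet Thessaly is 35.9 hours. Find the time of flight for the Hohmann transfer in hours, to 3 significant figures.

t = 8.49 hours

From Kepler's third law T² = 4π²r³/μ at r = 17600 km, T = 35.9 hours = 35.9 × 3600 s = 1.2924×10^5 s: μ = 4π²r³/T² = 12885.6 km³/s².
Transfer-ellipse semi-major axis a_t = (r₁ + r₂)/2 = (3770 + 17600)/2 = 10685 km.
Half the transfer-orbit period gives t = π√(a_t³/μ) = 30570 s.
Converting: 30570 s ÷ 3600 s/hour = 8.49 hours.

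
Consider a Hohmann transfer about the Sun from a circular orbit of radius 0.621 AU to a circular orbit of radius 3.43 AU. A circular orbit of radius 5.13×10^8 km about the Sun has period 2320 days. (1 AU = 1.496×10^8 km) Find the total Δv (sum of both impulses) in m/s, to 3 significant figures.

From Kepler's third law T² = 4π²r³/μ at r = 5.13×10^8 km, T = 2320 days = 2320 × 86400 s = 2.00448×10^8 s: μ = 4π²r³/T² = 1.32650×10^11 km³/s².
In km: r₁ = 0.621 × 1.496×10^8 = 9.29016×10^7 km; r₂ = 3.43 × 1.496×10^8 = 5.13128×10^8 km.
The Hohmann ellipse has a_t = (r₁ + r₂)/2 = 3.030148×10^8 km.
Circular speed at r₁: v₁ = √(μ/r₁) = √(1.32650×10^11/9.29016×10^7) = 37.787 km/s.
Transfer-orbit speed at r₁ (vis-viva equation): v_p = √[μ(2/r₁ − 1/a_t)] = 49.173 km/s.
First burn Δv₁ = |v_p − v₁| = 11.386 km/s.
Circular speed at r₂: v₂ = √(μ/r₂) = 16.07834 km/s.
Transfer-orbit speed at r₂: v_a = √[μ(2/r₂ − 1/a_t)] = 8.902685 km/s.
Second burn Δv₂ = |v₂ − v_a| = 7.1757 km/s.
Total Δv = Δv₁ + Δv₂ = 18.56 km/s.

Δv = 18600 m/s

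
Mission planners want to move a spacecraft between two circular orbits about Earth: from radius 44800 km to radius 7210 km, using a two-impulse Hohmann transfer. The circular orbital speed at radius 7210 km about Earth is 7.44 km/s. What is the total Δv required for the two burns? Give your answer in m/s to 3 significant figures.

Δv = 3740 m/s

From the circular-orbit relation v² = μ/r at r = 7210 km: μ = v²r = (7.44)² × 7210 = 3.99099×10^5 km³/s².
Transfer-ellipse semi-major axis a_t = (r₁ + r₂)/2 = (44800 + 7210)/2 = 26005 km.
Circular speed at r₁: v₁ = √(μ/r₁) = √(3.99099×10^5/44800) = 2.985 km/s.
Transfer-orbit speed at r₁ (v² = μ(2/r − 1/a)): v_a = √[μ(2/r₁ − 1/a_t)] = 1.572 km/s.
First burn Δv₁ = |v_a − v₁| = 1.413 km/s.
Circular speed at r₂: v₂ = √(μ/r₂) = 7.440 km/s.
Transfer-orbit speed at r₂: v_p = √[μ(2/r₂ − 1/a_t)] = 9.765 km/s.
Second burn Δv₂ = |v₂ − v_p| = 2.325 km/s.
Δv = Δv₁ + Δv₂ = 1.413 + 2.325 = 3.738 km/s.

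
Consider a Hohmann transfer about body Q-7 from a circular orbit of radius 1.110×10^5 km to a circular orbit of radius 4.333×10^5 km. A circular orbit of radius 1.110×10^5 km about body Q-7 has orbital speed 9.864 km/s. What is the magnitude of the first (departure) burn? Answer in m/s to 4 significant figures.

From the circular-orbit relation v² = μ/r at r = 1.110×10^5 km: μ = v²r = (9.864)² × 1.110×10^5 = 1.08001×10^7 km³/s².
Transfer-ellipse semi-major axis a_t = (r₁ + r₂)/2 = (1.110×10^5 + 4.333×10^5)/2 = 2.7215×10^5 km.
Circular speed at r = 1.110×10^5 km: v_c = √(μ/r) = 9.8640 km/s.
Transfer-orbit speed at the same r (vis-viva, a = a_t): v_t = √[μ(2/r − 1/a_t)] = 12.446 km/s.
Δv₁ = |v_t − v_c| = |12.446 − 9.8640| = 2.582 km/s.

Δv₁ = 2582 m/s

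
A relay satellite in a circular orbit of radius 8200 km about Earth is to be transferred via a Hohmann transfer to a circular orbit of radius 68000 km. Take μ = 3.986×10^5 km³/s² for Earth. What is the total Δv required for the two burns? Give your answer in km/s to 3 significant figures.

Δv = 3.64 km/s

Transfer-ellipse semi-major axis a_t = (r₁ + r₂)/2 = (8200 + 68000)/2 = 38100 km.
At r₁ the circular-orbit speed is v₁ = √(μ/r₁) = 6.972 km/s.
On the transfer ellipse at r₁, vis-viva equation gives v_p = √[μ(2/r₁ − 1/a_t)] = 9.314 km/s.
First burn Δv₁ = |v_p − v₁| = 2.342 km/s.
Circular speed at r₂: v₂ = √(μ/r₂) = 2.421 km/s.
Transfer-orbit speed at r₂: v_a = √[μ(2/r₂ − 1/a_t)] = 1.123 km/s.
Second burn Δv₂ = |v₂ − v_a| = 1.298 km/s.
Total Δv = Δv₁ + Δv₂ = 3.640 km/s.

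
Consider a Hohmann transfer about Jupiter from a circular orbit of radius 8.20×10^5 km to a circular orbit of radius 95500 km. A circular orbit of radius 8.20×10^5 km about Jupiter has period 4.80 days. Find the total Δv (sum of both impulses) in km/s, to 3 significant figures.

Δv = 19.1 km/s

From Kepler's third law T² = 4π²r³/μ at r = 8.20×10^5 km, T = 4.80 days = 4.80 × 86400 s = 4.1472×10^5 s: μ = 4π²r³/T² = 1.26559×10^8 km³/s².
Transfer-ellipse semi-major axis a_t = (r₁ + r₂)/2 = (8.200×10^5 + 95500)/2 = 4.5775×10^5 km.
Circular speed at r₁: v₁ = √(μ/r₁) = √(1.26559×10^8/8.200×10^5) = 12.4234 km/s.
On the transfer ellipse at r₁, vis-viva equation gives v_a = √[μ(2/r₁ − 1/a_t)] = 5.67448 km/s.
First burn Δv₁ = |v_a − v₁| = 6.749 km/s.
At r₂, v₂ = √(μ/r₂) = 36.40 km/s.
Transfer-orbit speed at r₂: v_p = √[μ(2/r₂ − 1/a_t)] = 48.72 km/s.
Second burn Δv₂ = |v₂ − v_p| = 12.32 km/s.
Total Δv = Δv₁ + Δv₂ = 19.07 km/s.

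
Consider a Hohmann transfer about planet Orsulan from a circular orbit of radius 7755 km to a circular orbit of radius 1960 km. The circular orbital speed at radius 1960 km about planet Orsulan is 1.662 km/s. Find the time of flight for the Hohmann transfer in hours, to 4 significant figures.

t = 4.015 hours

From the circular-orbit relation v² = μ/r at r = 1960 km: μ = v²r = (1.662)² × 1960 = 5414.00 km³/s².
Semi-major axis of the transfer orbit: a_t = (7755 + 1960)/2 = 4857.5 km.
Transfer time t = π√(a_t³/μ) = π√((4857.5)³ / 5414.00) = 14455 s.
Converting: 14455 s ÷ 3600 s/hour = 4.015 hours.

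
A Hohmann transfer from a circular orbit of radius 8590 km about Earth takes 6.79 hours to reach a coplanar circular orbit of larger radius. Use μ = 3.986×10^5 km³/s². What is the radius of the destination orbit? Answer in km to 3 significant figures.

r₂ = 49200 km

Transfer time t = 6.79 hours = 24444 s, and t = π√(a_t³/μ).
So a_t = (μ t²/π²)^(1/3) = (3.986×10^5 × (24444)² / π²)^(1/3) = 28898 km.
Since a_t = (r₁ + r₂)/2, r₂ = 2a_t − r₁ = 2×28898 − 8590 = 49206 km.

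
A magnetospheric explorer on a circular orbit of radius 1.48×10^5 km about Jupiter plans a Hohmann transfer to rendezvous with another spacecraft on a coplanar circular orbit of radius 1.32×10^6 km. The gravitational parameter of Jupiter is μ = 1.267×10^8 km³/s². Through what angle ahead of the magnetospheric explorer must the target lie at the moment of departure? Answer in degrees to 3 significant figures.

φ = 105°

Semi-major axis of the transfer orbit: a_t = (1.480×10^5 + 1.320×10^6)/2 = 7.340×10^5 km.
Transfer time t = π√(a_t³/μ) = 1.7551×10^5 s.
The target's mean motion on its circular orbit is ω₂ = √(μ/r₂³) = 7.4221×10^-6 rad/s.
Angle swept by the target during transfer: ω₂·t = 1.3027 rad = 74.64°.
The magnetospheric explorer traverses 180° on the transfer ellipse, so the target must lead by 180° − 74.64° = 105°.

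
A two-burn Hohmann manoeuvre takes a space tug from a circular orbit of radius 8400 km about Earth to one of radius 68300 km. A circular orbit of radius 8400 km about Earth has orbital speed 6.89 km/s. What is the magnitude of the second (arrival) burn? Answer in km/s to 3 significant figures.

From the circular-orbit relation v² = μ/r at r = 8400 km: μ = v²r = (6.89)² × 8400 = 3.98766×10^5 km³/s².
Semi-major axis of the transfer orbit: a_t = (8400 + 68300)/2 = 38350 km.
On the circular orbit at r = 68300 km, v_c = √(μ/r) = 2.416 km/s.
Vis-viva on the transfer ellipse at r = 68300 km gives v_t = √[μ(2/r − 1/a_t)] = 1.131 km/s.
Δv₂ = |v_t − v_c| = |1.131 − 2.416| = 1.285 km/s.

Δv₂ = 1.29 km/s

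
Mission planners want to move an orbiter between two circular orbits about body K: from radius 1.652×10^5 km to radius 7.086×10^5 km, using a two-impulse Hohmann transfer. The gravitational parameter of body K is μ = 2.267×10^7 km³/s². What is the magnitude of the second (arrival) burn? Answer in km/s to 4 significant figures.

Δv₂ = 2.178 km/s

Semi-major axis of the transfer orbit: a_t = (1.652×10^5 + 7.086×10^5)/2 = 4.369×10^5 km.
On the circular orbit at r = 7.086×10^5 km, v_c = √(μ/r) = 5.656 km/s.
Transfer-orbit speed at the same r (vis-viva, a = a_t): v_t = √[μ(2/r − 1/a_t)] = 3.478 km/s.
Δv₂ = |v_t − v_c| = |3.478 − 5.656| = 2.178 km/s.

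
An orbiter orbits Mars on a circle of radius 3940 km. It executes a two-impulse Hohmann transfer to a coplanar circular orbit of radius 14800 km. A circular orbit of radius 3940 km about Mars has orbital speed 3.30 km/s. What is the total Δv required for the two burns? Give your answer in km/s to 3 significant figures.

Δv = 1.45 km/s

From the circular-orbit relation v² = μ/r at r = 3940 km: μ = v²r = (3.30)² × 3940 = 42906.6 km³/s².
Transfer-ellipse semi-major axis a_t = (r₁ + r₂)/2 = (3940 + 14800)/2 = 9370 km.
Circular speed at r₁: v₁ = √(μ/r₁) = √(42906.6/3940) = 3.3000 km/s.
On the transfer ellipse at r₁, v² = μ(2/r − 1/a) gives v_p = √[μ(2/r₁ − 1/a_t)] = 4.1474 km/s.
First burn Δv₁ = |v_p − v₁| = 0.8474 km/s.
At r₂, v₂ = √(μ/r₂) = 1.7027 km/s.
Transfer-orbit speed at r₂: v_a = √[μ(2/r₂ − 1/a_t)] = 1.1041 km/s.
Second burn Δv₂ = |v₂ − v_a| = 0.5986 km/s.
Δv = Δv₁ + Δv₂ = 0.8474 + 0.5986 = 1.446 km/s.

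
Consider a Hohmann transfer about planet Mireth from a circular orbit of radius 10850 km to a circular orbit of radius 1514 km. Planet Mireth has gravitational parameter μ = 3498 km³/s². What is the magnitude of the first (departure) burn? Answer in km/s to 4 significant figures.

Δv₁ = 0.2868 km/s

The Hohmann ellipse has a_t = (r₁ + r₂)/2 = 6182 km.
On the circular orbit at r = 10850 km, v_c = √(μ/r) = 0.5678 km/s.
Vis-viva on the transfer ellipse at r = 10850 km gives v_t = √[μ(2/r − 1/a_t)] = 0.2810 km/s.
Δv₁ = |v_t − v_c| = |0.2810 − 0.5678| = 0.2868 km/s.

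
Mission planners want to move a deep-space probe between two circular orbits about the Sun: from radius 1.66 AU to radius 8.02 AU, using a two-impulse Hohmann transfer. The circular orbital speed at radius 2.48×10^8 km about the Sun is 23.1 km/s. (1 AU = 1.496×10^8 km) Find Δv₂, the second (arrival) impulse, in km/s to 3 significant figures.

From the circular-orbit relation v² = μ/r at r = 2.48×10^8 km: μ = v²r = (23.1)² × 2.48×10^8 = 1.32335×10^11 km³/s².
In km: r₁ = 1.66 × 1.496×10^8 = 2.48336×10^8 km; r₂ = 8.02 × 1.496×10^8 = 1.199792×10^9 km.
The Hohmann ellipse has a_t = (r₁ + r₂)/2 = 7.24064×10^8 km.
Circular speed at r = 1.199792×10^9 km: v_c = √(μ/r) = 10.5023 km/s.
Transfer-orbit speed at the same r (vis-viva, a = a_t): v_t = √[μ(2/r − 1/a_t)] = 6.15058 km/s.
Δv₂ = |v_t − v_c| = |6.15058 − 10.5023| = 4.352 km/s.

Δv₂ = 4.35 km/s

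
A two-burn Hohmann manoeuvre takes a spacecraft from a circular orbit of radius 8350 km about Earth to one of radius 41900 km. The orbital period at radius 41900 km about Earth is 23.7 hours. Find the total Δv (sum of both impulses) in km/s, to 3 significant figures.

Δv = 3.32 km/s

From Kepler's third law T² = 4π²r³/μ at r = 41900 km, T = 23.7 hours = 23.7 × 3600 s = 85320 s: μ = 4π²r³/T² = 3.98933×10^5 km³/s².
Transfer-ellipse semi-major axis a_t = (r₁ + r₂)/2 = (8350 + 41900)/2 = 25125 km.
Circular speed at r₁: v₁ = √(μ/r₁) = √(3.98933×10^5/8350) = 6.912 km/s.
On the transfer ellipse at r₁, vis-viva equation gives v_p = √[μ(2/r₁ − 1/a_t)] = 8.926 km/s.
First burn Δv₁ = |v_p − v₁| = 2.014 km/s.
Circular speed at r₂: v₂ = √(μ/r₂) = 3.086 km/s.
Transfer-orbit speed at r₂: v_a = √[μ(2/r₂ − 1/a_t)] = 1.779 km/s.
Second burn Δv₂ = |v₂ − v_a| = 1.307 km/s.
Δv = Δv₁ + Δv₂ = 2.014 + 1.307 = 3.321 km/s.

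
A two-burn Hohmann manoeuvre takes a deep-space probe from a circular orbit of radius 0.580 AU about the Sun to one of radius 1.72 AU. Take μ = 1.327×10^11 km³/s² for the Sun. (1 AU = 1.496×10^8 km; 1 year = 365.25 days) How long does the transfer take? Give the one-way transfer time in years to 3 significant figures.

In km: r₁ = 0.580 × 1.496×10^8 = 8.6768×10^7 km; r₂ = 1.72 × 1.496×10^8 = 2.57312×10^8 km.
Transfer-ellipse semi-major axis a_t = (r₁ + r₂)/2 = (8.6768×10^7 + 2.57312×10^8)/2 = 1.7204×10^8 km.
By Kepler's third law the transfer-orbit period is T = 2π√(a_t³/μ), so t = T/2 = 1.946×10^7 s.
Converting: 1.946×10^7 s ÷ 3.15576×10^7 s/year (365.25 × 86400) = 0.617 years.

t = 0.617 years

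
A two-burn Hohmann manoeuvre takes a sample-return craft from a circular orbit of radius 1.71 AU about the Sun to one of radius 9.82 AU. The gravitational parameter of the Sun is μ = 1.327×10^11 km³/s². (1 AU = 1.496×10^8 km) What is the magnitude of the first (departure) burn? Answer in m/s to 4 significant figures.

In km: r₁ = 1.71 × 1.496×10^8 = 2.55816×10^8 km; r₂ = 9.82 × 1.496×10^8 = 1.469072×10^9 km.
Transfer-ellipse semi-major axis a_t = (r₁ + r₂)/2 = (2.55816×10^8 + 1.469072×10^9)/2 = 8.62444×10^8 km.
On the circular orbit at r = 2.55816×10^8 km, v_c = √(μ/r) = 22.78 km/s.
Transfer-orbit speed at the same r (vis-viva, a = a_t): v_t = √[μ(2/r − 1/a_t)] = 29.73 km/s.
Δv₁ = |v_t − v_c| = |29.73 − 22.78| = 6.950 km/s.

Δv₁ = 6950 m/s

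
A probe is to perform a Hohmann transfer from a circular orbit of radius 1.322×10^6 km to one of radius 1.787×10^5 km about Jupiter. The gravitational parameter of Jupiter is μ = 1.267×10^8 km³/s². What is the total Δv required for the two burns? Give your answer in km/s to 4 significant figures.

Δv = 13.73 km/s

Transfer-ellipse semi-major axis a_t = (r₁ + r₂)/2 = (1.322×10^6 + 1.787×10^5)/2 = 7.5035×10^5 km.
At r₁ the circular-orbit speed is v₁ = √(μ/r₁) = 9.790 km/s.
Transfer-orbit speed at r₁ (vis-viva equation): v_a = √[μ(2/r₁ − 1/a_t)] = 4.778 km/s.
First burn Δv₁ = |v_a − v₁| = 5.012 km/s.
Circular speed at r₂: v₂ = √(μ/r₂) = 26.6272 km/s.
Transfer-orbit speed at r₂: v_p = √[μ(2/r₂ − 1/a_t)] = 35.3435 km/s.
Second burn Δv₂ = |v₂ − v_p| = 8.716 km/s.
Total Δv = Δv₁ + Δv₂ = 13.73 km/s.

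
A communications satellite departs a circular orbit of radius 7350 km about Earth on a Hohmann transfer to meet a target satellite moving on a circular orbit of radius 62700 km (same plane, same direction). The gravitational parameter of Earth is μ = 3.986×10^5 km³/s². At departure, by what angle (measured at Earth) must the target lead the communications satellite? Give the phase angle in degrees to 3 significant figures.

φ = 105°

Transfer-ellipse semi-major axis a_t = (r₁ + r₂)/2 = (7350 + 62700)/2 = 35025 km.
Transfer time t = π√(a_t³/μ) = 32617 s.
The target's mean motion on its circular orbit is ω₂ = √(μ/r₂³) = 4.0213×10^-5 rad/s.
Angle swept by the target during transfer: ω₂·t = 1.3116 rad = 75.15°.
Arrival is 180° from departure on the ellipse, so φ = 180° − 75.15° = 105°.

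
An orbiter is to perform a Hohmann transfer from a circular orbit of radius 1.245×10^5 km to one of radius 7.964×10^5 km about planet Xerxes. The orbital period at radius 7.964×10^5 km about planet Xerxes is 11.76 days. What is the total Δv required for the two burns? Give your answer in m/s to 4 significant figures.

From Kepler's third law T² = 4π²r³/μ at r = 7.964×10^5 km, T = 11.76 days = 11.76 × 86400 s = 1.016064×10^6 s: μ = 4π²r³/T² = 1.93157×10^7 km³/s².
Semi-major axis of the transfer orbit: a_t = (1.245×10^5 + 7.964×10^5)/2 = 4.6045×10^5 km.
Circular speed at r₁: v₁ = √(μ/r₁) = √(1.93157×10^7/1.245×10^5) = 12.456 km/s.
Transfer-orbit speed at r₁ (vis-viva): v_p = √[μ(2/r₁ − 1/a_t)] = 16.381 km/s.
First burn Δv₁ = |v_p − v₁| = 3.925 km/s.
Circular speed at r₂: v₂ = √(μ/r₂) = 4.925 km/s.
Transfer-orbit speed at r₂: v_a = √[μ(2/r₂ − 1/a_t)] = 2.561 km/s.
Second burn Δv₂ = |v₂ − v_a| = 2.364 km/s.
Δv = Δv₁ + Δv₂ = 3.925 + 2.364 = 6.289 km/s.

Δv = 6289 m/s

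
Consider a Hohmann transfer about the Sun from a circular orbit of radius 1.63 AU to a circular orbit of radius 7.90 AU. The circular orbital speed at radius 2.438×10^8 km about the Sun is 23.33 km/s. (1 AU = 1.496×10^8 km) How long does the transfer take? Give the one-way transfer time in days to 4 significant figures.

t = 1900 days

From the circular-orbit relation v² = μ/r at r = 2.438×10^8 km: μ = v²r = (23.33)² × 2.438×10^8 = 1.32698×10^11 km³/s².
In km: r₁ = 1.63 × 1.496×10^8 = 2.43848×10^8 km; r₂ = 7.90 × 1.496×10^8 = 1.18184×10^9 km.
Transfer-ellipse semi-major axis a_t = (r₁ + r₂)/2 = (2.43848×10^8 + 1.18184×10^9)/2 = 7.12844×10^8 km.
Half the transfer-orbit period gives t = π√(a_t³/μ) = 1.6414×10^8 s.
Converting: 1.6414×10^8 s ÷ 86400 s/day = 1900 days.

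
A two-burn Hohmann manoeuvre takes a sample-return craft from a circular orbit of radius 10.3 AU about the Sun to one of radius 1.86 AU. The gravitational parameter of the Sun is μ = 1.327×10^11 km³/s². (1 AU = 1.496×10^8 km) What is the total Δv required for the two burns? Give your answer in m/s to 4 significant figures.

In km: r₁ = 10.3 × 1.496×10^8 = 1.54088×10^9 km; r₂ = 1.86 × 1.496×10^8 = 2.78256×10^8 km.
Semi-major axis of the transfer orbit: a_t = (1.54088×10^9 + 2.78256×10^8)/2 = 9.09568×10^8 km.
Circular speed at r₁: v₁ = √(μ/r₁) = √(1.327×10^11/1.54088×10^9) = 9.280 km/s.
On the transfer ellipse at r₁, vis-viva gives v_a = √[μ(2/r₁ − 1/a_t)] = 5.133 km/s.
First burn Δv₁ = |v_a − v₁| = 4.147 km/s.
At r₂, v₂ = √(μ/r₂) = 21.838 km/s.
Transfer-orbit speed at r₂: v_p = √[μ(2/r₂ − 1/a_t)] = 28.424 km/s.
Second burn Δv₂ = |v₂ − v_p| = 6.586 km/s.
Δv = Δv₁ + Δv₂ = 4.147 + 6.586 = 10.73 km/s.

Δv = 10730 m/s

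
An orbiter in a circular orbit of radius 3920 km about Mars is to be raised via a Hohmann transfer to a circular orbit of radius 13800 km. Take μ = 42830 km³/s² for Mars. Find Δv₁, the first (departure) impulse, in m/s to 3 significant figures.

Semi-major axis of the transfer orbit: a_t = (3920 + 13800)/2 = 8860 km.
Circular speed at r = 3920 km: v_c = √(μ/r) = 3.3055 km/s.
Vis-viva on the transfer ellipse at r = 3920 km gives v_t = √[μ(2/r − 1/a_t)] = 4.1253 km/s.
Δv₁ = |v_t − v_c| = |4.1253 − 3.3055| = 0.8198 km/s.

Δv₁ = 820 m/s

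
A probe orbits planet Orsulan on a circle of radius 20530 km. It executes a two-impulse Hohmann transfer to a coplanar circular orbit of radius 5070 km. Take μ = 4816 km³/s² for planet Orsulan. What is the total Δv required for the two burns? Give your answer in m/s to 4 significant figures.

Transfer-ellipse semi-major axis a_t = (r₁ + r₂)/2 = (20530 + 5070)/2 = 12800 km.
Circular speed at r₁: v₁ = √(μ/r₁) = √(4816/20530) = 0.4843 km/s.
On the transfer ellipse at r₁, vis-viva equation gives v_a = √[μ(2/r₁ − 1/a_t)] = 0.3048 km/s.
First burn Δv₁ = |v_a − v₁| = 0.1795 km/s.
Circular speed at r₂: v₂ = √(μ/r₂) = 0.97463 km/s.
Transfer-orbit speed at r₂: v_p = √[μ(2/r₂ − 1/a_t)] = 1.2343 km/s.
Second burn Δv₂ = |v₂ − v_p| = 0.2597 km/s.
Total Δv = Δv₁ + Δv₂ = 0.4392 km/s.

Δv = 439.2 m/s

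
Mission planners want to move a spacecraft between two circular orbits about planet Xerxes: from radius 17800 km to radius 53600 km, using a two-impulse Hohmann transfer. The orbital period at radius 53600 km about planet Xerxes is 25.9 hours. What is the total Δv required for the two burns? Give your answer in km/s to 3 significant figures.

Δv = 2.47 km/s

From Kepler's third law T² = 4π²r³/μ at r = 53600 km, T = 25.9 hours = 25.9 × 3600 s = 93240 s: μ = 4π²r³/T² = 6.99278×10^5 km³/s².
Transfer-ellipse semi-major axis a_t = (r₁ + r₂)/2 = (17800 + 53600)/2 = 35700 km.
Circular speed at r₁: v₁ = √(μ/r₁) = √(6.99278×10^5/17800) = 6.2678 km/s.
Transfer-orbit speed at r₁ (vis-viva): v_p = √[μ(2/r₁ − 1/a_t)] = 7.6800 km/s.
First burn Δv₁ = |v_p − v₁| = 1.4122 km/s.
At r₂, v₂ = √(μ/r₂) = 3.6120 km/s.
Transfer-orbit speed at r₂: v_a = √[μ(2/r₂ − 1/a_t)] = 2.5505 km/s.
Second burn Δv₂ = |v₂ − v_a| = 1.0615 km/s.
Total Δv = Δv₁ + Δv₂ = 2.474 km/s.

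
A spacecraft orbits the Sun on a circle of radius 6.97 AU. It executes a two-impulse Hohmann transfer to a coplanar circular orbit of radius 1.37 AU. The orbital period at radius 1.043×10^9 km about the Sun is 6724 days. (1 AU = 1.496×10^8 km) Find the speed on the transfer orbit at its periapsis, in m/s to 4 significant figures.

v = 32900 m/s

From Kepler's third law T² = 4π²r³/μ at r = 1.043×10^9 km, T = 6724 days = 6724 × 86400 s = 5.809536×10^8 s: μ = 4π²r³/T² = 1.32718×10^11 km³/s².
In km: r₁ = 6.97 × 1.496×10^8 = 1.042712×10^9 km; r₂ = 1.37 × 1.496×10^8 = 2.04952×10^8 km.
Semi-major axis of the transfer orbit: a_t = (1.042712×10^9 + 2.04952×10^8)/2 = 6.23832×10^8 km.
The periapsis of the transfer ellipse is at r = 2.04952×10^8 km.
Vis-viva: v = √[μ(2/r − 1/a_t)] = √[1.32718×10^11 × (2/2.04952×10^8 − 1/6.23832×10^8)] = 32.90 km/s.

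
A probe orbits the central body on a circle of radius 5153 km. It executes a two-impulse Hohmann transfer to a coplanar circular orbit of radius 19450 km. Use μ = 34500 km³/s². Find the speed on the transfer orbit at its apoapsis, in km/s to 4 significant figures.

v = 0.8620 km/s

Transfer-ellipse semi-major axis a_t = (r₁ + r₂)/2 = (5153 + 19450)/2 = 12301.5 km.
At apoapsis, r = 19450 km.
Applying v² = μ(2/r − 1/a_t): v = 0.8620 km/s.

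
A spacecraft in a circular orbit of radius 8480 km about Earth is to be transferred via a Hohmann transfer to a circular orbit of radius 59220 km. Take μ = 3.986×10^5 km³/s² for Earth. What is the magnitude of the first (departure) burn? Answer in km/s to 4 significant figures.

Δv₁ = 2.212 km/s

Semi-major axis of the transfer orbit: a_t = (8480 + 59220)/2 = 33850 km.
Circular speed at r = 8480 km: v_c = √(μ/r) = 6.856 km/s.
Vis-viva on the transfer ellipse at r = 8480 km gives v_t = √[μ(2/r − 1/a_t)] = 9.068 km/s.
Δv₁ = |v_t − v_c| = |9.068 − 6.856| = 2.212 km/s.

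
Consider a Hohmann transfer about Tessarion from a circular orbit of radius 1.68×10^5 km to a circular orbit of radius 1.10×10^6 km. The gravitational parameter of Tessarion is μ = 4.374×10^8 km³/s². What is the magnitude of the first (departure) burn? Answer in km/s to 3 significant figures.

Transfer-ellipse semi-major axis a_t = (r₁ + r₂)/2 = (1.680×10^5 + 1.100×10^6)/2 = 6.340×10^5 km.
Circular speed at r = 1.680×10^5 km: v_c = √(μ/r) = 51.0252 km/s.
Vis-viva on the transfer ellipse at r = 1.680×10^5 km gives v_t = √[μ(2/r − 1/a_t)] = 67.2104 km/s.
Δv₁ = |v_t − v_c| = |67.2104 − 51.0252| = 16.19 km/s.

Δv₁ = 16.2 km/s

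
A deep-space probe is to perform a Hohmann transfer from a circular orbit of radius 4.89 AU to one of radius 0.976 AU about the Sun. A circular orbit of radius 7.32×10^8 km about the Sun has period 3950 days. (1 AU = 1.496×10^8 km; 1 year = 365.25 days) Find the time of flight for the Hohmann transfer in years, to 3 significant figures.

From Kepler's third law T² = 4π²r³/μ at r = 7.32×10^8 km, T = 3950 days = 3950 × 86400 s = 3.4128×10^8 s: μ = 4π²r³/T² = 1.32945×10^11 km³/s².
In km: r₁ = 4.89 × 1.496×10^8 = 7.31544×10^8 km; r₂ = 0.976 × 1.496×10^8 = 1.460096×10^8 km.
The Hohmann ellipse has a_t = (r₁ + r₂)/2 = 4.387768×10^8 km.
Half the transfer-orbit period gives t = π√(a_t³/μ) = 7.919×10^7 s.
Converting: 7.919×10^7 s ÷ 3.15576×10^7 s/year (365.25 × 86400) = 2.51 years.

t = 2.51 years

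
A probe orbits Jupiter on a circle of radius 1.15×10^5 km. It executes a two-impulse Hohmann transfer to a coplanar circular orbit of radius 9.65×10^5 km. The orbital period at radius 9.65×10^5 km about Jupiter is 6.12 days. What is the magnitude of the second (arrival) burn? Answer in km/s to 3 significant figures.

Δv₂ = 6.18 km/s

From Kepler's third law T² = 4π²r³/μ at r = 9.65×10^5 km, T = 6.12 days = 6.12 × 86400 s = 5.28768×10^5 s: μ = 4π²r³/T² = 1.26885×10^8 km³/s².
Semi-major axis of the transfer orbit: a_t = (1.150×10^5 + 9.650×10^5)/2 = 5.400×10^5 km.
Circular speed at r = 9.650×10^5 km: v_c = √(μ/r) = 11.467 km/s.
Vis-viva on the transfer ellipse at r = 9.650×10^5 km gives v_t = √[μ(2/r − 1/a_t)] = 5.2917 km/s.
Δv₂ = |v_t − v_c| = |5.2917 − 11.467| = 6.175 km/s.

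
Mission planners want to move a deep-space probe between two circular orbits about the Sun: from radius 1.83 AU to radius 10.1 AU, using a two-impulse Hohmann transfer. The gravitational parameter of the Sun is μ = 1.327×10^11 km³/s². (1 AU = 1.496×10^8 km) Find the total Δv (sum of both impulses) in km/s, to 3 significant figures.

Δv = 10.8 km/s

In km: r₁ = 1.83 × 1.496×10^8 = 2.73768×10^8 km; r₂ = 10.1 × 1.496×10^8 = 1.51096×10^9 km.
Transfer-ellipse semi-major axis a_t = (r₁ + r₂)/2 = (2.73768×10^8 + 1.51096×10^9)/2 = 8.92364×10^8 km.
Circular speed at r₁: v₁ = √(μ/r₁) = √(1.327×10^11/2.73768×10^8) = 22.016 km/s.
Transfer-orbit speed at r₁ (v² = μ(2/r − 1/a)): v_p = √[μ(2/r₁ − 1/a_t)] = 28.648 km/s.
First burn Δv₁ = |v_p − v₁| = 6.632 km/s.
At r₂, v₂ = √(μ/r₂) = 9.3715 km/s.
Transfer-orbit speed at r₂: v_a = √[μ(2/r₂ − 1/a_t)] = 5.1907 km/s.
Second burn Δv₂ = |v₂ − v_a| = 4.181 km/s.
Total Δv = Δv₁ + Δv₂ = 10.81 km/s.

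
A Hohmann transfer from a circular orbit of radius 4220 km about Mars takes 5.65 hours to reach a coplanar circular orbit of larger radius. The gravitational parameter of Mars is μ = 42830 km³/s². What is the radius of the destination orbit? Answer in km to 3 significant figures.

r₂ = 20100 km

Transfer time t = 5.65 hours = 20340 s, and t = π√(a_t³/μ).
So a_t = (μ t²/π²)^(1/3) = (42830 × (20340)² / π²)^(1/3) = 12154 km.
Since a_t = (r₁ + r₂)/2, r₂ = 2a_t − r₁ = 2×12154 − 4220 = 20088 km.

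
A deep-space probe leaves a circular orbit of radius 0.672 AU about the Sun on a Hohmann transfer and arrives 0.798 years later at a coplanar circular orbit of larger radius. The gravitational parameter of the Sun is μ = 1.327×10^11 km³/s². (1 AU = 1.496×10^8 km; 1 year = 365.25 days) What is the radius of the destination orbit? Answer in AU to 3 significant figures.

In km: r₁ = 0.672 × 1.496×10^8 = 1.005312×10^8 km.
Transfer time t = 0.798 years × 365.25 × 86400 s = 2.51829648×10^7 s, and t = π√(a_t³/μ).
So a_t = (μ t²/π²)^(1/3) = (1.327×10^11 × (2.51829648×10^7)² / π²)^(1/3) = 2.0430×10^8 km.
Since a_t = (r₁ + r₂)/2, r₂ = 2a_t − r₁ = 2×2.0430×10^8 − 1.005312×10^8 = 3.080688×10^8 km.
In AU: r₂ = 3.080688×10^8 / 1.496×10^8 = 2.06 AU.

r₂ = 2.06 AU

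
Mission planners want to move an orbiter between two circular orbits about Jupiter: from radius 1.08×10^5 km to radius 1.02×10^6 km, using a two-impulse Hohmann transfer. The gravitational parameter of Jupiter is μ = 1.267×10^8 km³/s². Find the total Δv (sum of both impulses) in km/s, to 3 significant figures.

Transfer-ellipse semi-major axis a_t = (r₁ + r₂)/2 = (1.080×10^5 + 1.020×10^6)/2 = 5.640×10^5 km.
At r₁ the circular-orbit speed is v₁ = √(μ/r₁) = 34.25 km/s.
On the transfer ellipse at r₁, vis-viva equation gives v_p = √[μ(2/r₁ − 1/a_t)] = 46.06 km/s.
First burn Δv₁ = |v_p − v₁| = 11.81 km/s.
At r₂, v₂ = √(μ/r₂) = 11.145 km/s.
Transfer-orbit speed at r₂: v_a = √[μ(2/r₂ − 1/a_t)] = 4.8771 km/s.
Second burn Δv₂ = |v₂ − v_a| = 6.268 km/s.
Δv = Δv₁ + Δv₂ = 11.81 + 6.268 = 18.08 km/s.

Δv = 18.1 km/s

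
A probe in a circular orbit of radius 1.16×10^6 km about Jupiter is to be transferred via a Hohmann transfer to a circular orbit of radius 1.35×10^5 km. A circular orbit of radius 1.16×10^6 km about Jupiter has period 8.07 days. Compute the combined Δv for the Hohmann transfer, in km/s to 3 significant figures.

From Kepler's third law T² = 4π²r³/μ at r = 1.16×10^6 km, T = 8.07 days = 8.07 × 86400 s = 6.97248×10^5 s: μ = 4π²r³/T² = 1.26753×10^8 km³/s².
The Hohmann ellipse has a_t = (r₁ + r₂)/2 = 6.475×10^5 km.
At r₁ the circular-orbit speed is v₁ = √(μ/r₁) = 10.453 km/s.
Transfer-orbit speed at r₁ (vis-viva): v_a = √[μ(2/r₁ − 1/a_t)] = 4.7731 km/s.
First burn Δv₁ = |v_a − v₁| = 5.680 km/s.
Circular speed at r₂: v₂ = √(μ/r₂) = 30.64 km/s.
Transfer-orbit speed at r₂: v_p = √[μ(2/r₂ − 1/a_t)] = 41.01 km/s.
Second burn Δv₂ = |v₂ − v_p| = 10.37 km/s.
Total Δv = Δv₁ + Δv₂ = 16.05 km/s.

Δv = 16.1 km/s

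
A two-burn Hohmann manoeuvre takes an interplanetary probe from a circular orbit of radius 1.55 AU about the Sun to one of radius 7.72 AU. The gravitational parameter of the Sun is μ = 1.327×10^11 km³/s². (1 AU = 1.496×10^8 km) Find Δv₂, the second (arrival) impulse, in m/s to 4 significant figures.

In km: r₁ = 1.55 × 1.496×10^8 = 2.3188×10^8 km; r₂ = 7.72 × 1.496×10^8 = 1.154912×10^9 km.
The Hohmann ellipse has a_t = (r₁ + r₂)/2 = 6.93396×10^8 km.
Circular speed at r = 1.154912×10^9 km: v_c = √(μ/r) = 10.719 km/s.
Transfer-orbit speed at the same r (vis-viva, a = a_t): v_t = √[μ(2/r − 1/a_t)] = 6.1987 km/s.
Δv₂ = |v_t − v_c| = |6.1987 − 10.719| = 4.520 km/s.

Δv₂ = 4520 m/s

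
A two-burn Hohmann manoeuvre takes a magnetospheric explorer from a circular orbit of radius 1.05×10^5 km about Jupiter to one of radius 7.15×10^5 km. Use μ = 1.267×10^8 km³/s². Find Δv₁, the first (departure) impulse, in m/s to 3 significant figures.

Δv₁ = 11100 m/s

The Hohmann ellipse has a_t = (r₁ + r₂)/2 = 4.100×10^5 km.
Circular speed at r = 1.050×10^5 km: v_c = √(μ/r) = 34.737 km/s.
Transfer-orbit speed at the same r (vis-viva, a = a_t): v_t = √[μ(2/r − 1/a_t)] = 45.873 km/s.
Δv₁ = |v_t − v_c| = |45.873 − 34.737| = 11.14 km/s.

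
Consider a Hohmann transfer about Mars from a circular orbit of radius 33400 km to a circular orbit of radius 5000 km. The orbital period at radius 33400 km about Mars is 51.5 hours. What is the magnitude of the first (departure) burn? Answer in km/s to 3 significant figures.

Δv₁ = 0.554 km/s

From Kepler's third law T² = 4π²r³/μ at r = 33400 km, T = 51.5 hours = 51.5 × 3600 s = 1.854×10^5 s: μ = 4π²r³/T² = 42793.7 km³/s².
Transfer-ellipse semi-major axis a_t = (r₁ + r₂)/2 = (33400 + 5000)/2 = 19200 km.
On the circular orbit at r = 33400 km, v_c = √(μ/r) = 1.1319 km/s.
Vis-viva on the transfer ellipse at r = 33400 km gives v_t = √[μ(2/r − 1/a_t)] = 0.57763 km/s.
Δv₁ = |v_t − v_c| = |0.57763 − 1.1319| = 0.5543 km/s.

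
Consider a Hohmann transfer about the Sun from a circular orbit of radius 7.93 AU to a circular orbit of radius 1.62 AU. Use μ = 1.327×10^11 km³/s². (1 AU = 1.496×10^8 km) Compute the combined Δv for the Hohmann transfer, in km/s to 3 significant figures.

Δv = 11.2 km/s

In km: r₁ = 7.93 × 1.496×10^8 = 1.186328×10^9 km; r₂ = 1.62 × 1.496×10^8 = 2.42352×10^8 km.
The Hohmann ellipse has a_t = (r₁ + r₂)/2 = 7.1434×10^8 km.
Circular speed at r₁: v₁ = √(μ/r₁) = √(1.327×10^11/1.186328×10^9) = 10.576 km/s.
On the transfer ellipse at r₁, vis-viva equation gives v_a = √[μ(2/r₁ − 1/a_t)] = 6.1603 km/s.
First burn Δv₁ = |v_a − v₁| = 4.416 km/s.
Circular speed at r₂: v₂ = √(μ/r₂) = 23.400 km/s.
Transfer-orbit speed at r₂: v_p = √[μ(2/r₂ − 1/a_t)] = 30.155 km/s.
Second burn Δv₂ = |v₂ − v_p| = 6.755 km/s.
Δv = Δv₁ + Δv₂ = 4.416 + 6.755 = 11.17 km/s.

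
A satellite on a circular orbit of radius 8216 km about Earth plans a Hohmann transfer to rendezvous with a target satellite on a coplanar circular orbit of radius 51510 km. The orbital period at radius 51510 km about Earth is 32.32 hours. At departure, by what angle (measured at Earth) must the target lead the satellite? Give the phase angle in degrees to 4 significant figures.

From Kepler's third law T² = 4π²r³/μ at r = 51510 km, T = 32.32 hours = 32.32 × 3600 s = 1.16352×10^5 s: μ = 4π²r³/T² = 3.98554×10^5 km³/s².
The Hohmann ellipse has a_t = (r₁ + r₂)/2 = 29863 km.
The half-period of the transfer ellipse is t = π√(a_t³/μ) = 25681 s.
The target's mean motion on its circular orbit is ω₂ = √(μ/r₂³) = 5.4002×10^-5 rad/s.
Angle swept by the target during transfer: ω₂·t = 1.3868 rad = 79.46°.
Arrival is 180° from departure on the ellipse, so φ = 180° − 79.46° = 100.5°.

φ = 100.5°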